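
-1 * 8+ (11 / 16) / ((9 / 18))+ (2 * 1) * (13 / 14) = -267 / 56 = -4.77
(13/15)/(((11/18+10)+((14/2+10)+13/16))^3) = 12939264/342842961785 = 0.00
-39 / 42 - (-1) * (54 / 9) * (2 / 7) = 11 / 14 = 0.79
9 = 9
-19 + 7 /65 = -1228 /65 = -18.89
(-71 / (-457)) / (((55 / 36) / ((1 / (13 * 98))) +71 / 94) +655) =30033 / 503023099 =0.00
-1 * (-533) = 533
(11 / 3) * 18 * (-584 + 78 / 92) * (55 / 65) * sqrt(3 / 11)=-885225 * sqrt(33) / 299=-17007.46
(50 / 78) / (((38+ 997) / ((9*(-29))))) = -145 / 897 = -0.16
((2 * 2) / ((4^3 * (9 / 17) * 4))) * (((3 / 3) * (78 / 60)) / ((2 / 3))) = 221 / 3840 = 0.06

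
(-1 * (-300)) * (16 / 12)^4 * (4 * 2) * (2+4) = 409600 / 9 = 45511.11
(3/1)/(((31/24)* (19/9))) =648/589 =1.10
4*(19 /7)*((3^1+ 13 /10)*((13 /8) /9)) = 10621 /1260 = 8.43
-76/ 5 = -15.20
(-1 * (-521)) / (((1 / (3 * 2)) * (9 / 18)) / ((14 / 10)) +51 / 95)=4157580 / 4759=873.62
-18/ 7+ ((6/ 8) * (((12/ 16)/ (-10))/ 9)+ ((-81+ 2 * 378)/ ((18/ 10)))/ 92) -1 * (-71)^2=-129817561/ 25760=-5039.50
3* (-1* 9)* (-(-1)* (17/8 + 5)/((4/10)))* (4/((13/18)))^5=-930574448640/371293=-2506307.55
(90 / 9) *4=40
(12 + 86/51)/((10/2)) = 698/255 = 2.74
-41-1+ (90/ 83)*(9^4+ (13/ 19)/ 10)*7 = 78469755/ 1577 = 49758.88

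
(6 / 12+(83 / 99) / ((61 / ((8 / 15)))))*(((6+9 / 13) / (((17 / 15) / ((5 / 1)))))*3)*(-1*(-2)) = 13327385 / 148291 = 89.87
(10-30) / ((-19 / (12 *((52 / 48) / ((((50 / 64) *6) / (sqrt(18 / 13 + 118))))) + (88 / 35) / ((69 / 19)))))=32.63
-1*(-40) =40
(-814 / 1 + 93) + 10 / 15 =-2161 / 3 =-720.33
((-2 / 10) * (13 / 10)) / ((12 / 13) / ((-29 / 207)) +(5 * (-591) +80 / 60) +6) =14703 / 167063150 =0.00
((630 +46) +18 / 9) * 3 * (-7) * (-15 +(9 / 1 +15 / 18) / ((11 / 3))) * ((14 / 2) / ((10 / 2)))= 13504743 / 55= 245540.78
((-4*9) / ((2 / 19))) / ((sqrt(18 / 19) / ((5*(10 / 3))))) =-950*sqrt(38) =-5856.19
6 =6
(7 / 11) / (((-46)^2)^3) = 7 / 104217265856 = 0.00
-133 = -133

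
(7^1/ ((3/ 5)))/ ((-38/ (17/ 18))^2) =10115/ 1403568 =0.01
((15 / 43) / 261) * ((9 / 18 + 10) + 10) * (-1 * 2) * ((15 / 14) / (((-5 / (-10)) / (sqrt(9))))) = -3075 / 8729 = -0.35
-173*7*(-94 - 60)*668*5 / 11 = 56626360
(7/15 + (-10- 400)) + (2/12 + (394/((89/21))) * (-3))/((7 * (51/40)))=-210065839/476595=-440.76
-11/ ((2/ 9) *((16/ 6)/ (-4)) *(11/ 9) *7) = 8.68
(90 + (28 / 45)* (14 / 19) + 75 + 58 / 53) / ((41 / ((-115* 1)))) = -173588843 / 371583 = -467.16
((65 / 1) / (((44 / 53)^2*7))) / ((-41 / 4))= -182585 / 138908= -1.31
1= 1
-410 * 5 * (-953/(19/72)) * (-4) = -562651200/19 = -29613221.05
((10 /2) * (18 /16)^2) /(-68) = -0.09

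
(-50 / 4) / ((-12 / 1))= 25 / 24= 1.04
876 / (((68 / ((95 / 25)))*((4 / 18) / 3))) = 112347 / 170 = 660.86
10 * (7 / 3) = 70 / 3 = 23.33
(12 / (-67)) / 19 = -12 / 1273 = -0.01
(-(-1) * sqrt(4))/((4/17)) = 17/2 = 8.50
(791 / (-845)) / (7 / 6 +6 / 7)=-0.46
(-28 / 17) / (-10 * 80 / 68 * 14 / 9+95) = -252 / 11735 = -0.02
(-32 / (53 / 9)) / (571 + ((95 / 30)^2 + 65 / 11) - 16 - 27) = -114048 / 11416147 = -0.01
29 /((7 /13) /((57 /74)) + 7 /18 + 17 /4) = 257868 /47465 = 5.43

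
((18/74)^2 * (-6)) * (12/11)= -5832/15059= -0.39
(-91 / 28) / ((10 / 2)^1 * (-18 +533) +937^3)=-13 / 3290638112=-0.00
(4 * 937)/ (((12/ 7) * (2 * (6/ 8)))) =13118/ 9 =1457.56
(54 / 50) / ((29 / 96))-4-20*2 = -40.42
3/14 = 0.21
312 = 312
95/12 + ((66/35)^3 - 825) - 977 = -1787.38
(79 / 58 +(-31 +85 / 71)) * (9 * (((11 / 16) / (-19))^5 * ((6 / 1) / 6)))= 169759188621 / 10691884542328832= 0.00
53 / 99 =0.54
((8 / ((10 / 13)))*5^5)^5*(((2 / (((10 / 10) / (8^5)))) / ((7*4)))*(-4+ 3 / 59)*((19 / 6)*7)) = -1314971288800000000000000000000 / 177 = -7429216320903954802259887000.00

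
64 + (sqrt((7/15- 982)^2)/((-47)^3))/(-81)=8073291203/126144945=64.00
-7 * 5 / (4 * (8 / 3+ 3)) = -105 / 68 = -1.54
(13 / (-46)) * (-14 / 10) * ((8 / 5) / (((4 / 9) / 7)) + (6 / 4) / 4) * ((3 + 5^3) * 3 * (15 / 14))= 478764 / 115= 4163.17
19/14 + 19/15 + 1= 761/210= 3.62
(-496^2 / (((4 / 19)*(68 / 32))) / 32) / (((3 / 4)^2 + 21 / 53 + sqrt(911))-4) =-633.16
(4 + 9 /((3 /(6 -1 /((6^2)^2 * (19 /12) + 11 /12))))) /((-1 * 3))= -541934 /73905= -7.33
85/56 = 1.52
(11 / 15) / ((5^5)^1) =11 / 46875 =0.00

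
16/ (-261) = -16/ 261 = -0.06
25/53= 0.47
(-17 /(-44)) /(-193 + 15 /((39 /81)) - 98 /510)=-0.00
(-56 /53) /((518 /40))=-160 /1961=-0.08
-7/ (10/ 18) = -63/ 5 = -12.60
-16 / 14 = -8 / 7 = -1.14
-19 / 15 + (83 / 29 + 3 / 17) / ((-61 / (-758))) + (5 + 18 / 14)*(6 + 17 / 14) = 1808915867 / 22103655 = 81.84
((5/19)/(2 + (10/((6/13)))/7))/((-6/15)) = -525/4066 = -0.13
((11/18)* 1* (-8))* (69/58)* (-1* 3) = 17.45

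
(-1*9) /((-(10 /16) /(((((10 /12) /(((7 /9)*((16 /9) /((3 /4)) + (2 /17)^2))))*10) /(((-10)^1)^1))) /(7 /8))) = -210681 /37208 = -5.66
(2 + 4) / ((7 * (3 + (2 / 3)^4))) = 486 / 1813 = 0.27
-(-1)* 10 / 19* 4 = 40 / 19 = 2.11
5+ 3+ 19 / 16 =147 / 16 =9.19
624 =624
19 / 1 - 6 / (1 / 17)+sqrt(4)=-81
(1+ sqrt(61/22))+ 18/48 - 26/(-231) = 2749/1848+ sqrt(1342)/22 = 3.15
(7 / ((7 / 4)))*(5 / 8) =5 / 2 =2.50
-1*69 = -69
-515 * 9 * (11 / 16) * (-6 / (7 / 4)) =152955 / 14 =10925.36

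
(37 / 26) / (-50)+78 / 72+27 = 54707 / 1950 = 28.05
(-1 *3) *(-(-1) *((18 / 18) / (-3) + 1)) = -2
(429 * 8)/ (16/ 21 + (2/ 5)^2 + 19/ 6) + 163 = 478151/ 477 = 1002.41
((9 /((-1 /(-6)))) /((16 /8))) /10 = 27 /10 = 2.70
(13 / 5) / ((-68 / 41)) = -1.57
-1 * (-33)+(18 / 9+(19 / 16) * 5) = 655 / 16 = 40.94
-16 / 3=-5.33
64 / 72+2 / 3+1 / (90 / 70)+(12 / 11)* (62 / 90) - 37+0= -5596 / 165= -33.92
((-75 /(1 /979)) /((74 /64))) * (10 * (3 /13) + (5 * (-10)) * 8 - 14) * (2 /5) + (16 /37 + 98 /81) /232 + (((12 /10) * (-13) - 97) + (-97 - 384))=236297098841597 /22597380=10456836.10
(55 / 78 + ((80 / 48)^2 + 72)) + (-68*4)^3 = -4708915969 / 234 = -20123572.52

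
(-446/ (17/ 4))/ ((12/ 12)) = -1784/ 17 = -104.94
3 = 3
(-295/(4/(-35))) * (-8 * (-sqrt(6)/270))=2065 * sqrt(6)/27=187.34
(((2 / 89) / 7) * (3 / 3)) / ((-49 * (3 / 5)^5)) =-6250 / 7418061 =-0.00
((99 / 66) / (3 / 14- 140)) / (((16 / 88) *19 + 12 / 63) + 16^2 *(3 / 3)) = -4851 / 117376946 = -0.00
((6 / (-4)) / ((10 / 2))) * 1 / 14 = -3 / 140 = -0.02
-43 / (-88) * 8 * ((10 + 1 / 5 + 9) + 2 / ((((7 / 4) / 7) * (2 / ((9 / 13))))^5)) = 2345211744 / 20421115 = 114.84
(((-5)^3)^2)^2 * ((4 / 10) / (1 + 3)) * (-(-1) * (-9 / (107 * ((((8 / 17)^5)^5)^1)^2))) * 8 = -14633850907681707296228366769180024828609750074056721657216564501953125 / 38178875779884426818309149682773994898238472192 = -383297061758742183612525.90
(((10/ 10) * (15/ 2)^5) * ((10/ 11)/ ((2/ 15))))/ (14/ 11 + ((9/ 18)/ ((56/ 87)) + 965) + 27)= 132890625/ 816446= 162.77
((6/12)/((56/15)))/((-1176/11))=-0.00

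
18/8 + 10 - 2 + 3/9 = 127/12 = 10.58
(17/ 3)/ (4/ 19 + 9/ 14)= 4522/ 681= 6.64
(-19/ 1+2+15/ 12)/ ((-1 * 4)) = 63/ 16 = 3.94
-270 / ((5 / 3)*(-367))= 0.44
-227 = -227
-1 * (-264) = 264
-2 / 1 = -2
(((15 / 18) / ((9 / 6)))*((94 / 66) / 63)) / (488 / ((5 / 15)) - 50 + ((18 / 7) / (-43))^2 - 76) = 3041605 / 324032986926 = 0.00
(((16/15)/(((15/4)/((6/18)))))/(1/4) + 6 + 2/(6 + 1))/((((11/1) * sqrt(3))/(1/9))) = 31492 * sqrt(3)/1403325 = 0.04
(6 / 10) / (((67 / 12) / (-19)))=-684 / 335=-2.04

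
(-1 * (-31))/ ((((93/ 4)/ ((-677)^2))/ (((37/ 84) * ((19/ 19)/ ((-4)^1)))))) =-16958173/ 252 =-67294.34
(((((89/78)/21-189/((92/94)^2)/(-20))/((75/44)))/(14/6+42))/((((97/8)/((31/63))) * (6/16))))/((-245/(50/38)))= -1875863145904/24587503958970225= -0.00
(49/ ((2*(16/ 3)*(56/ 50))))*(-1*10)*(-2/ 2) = 2625/ 64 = 41.02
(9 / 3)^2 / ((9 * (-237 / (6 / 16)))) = -1 / 632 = -0.00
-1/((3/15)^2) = -25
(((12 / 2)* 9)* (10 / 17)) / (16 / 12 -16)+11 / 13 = -3208 / 2431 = -1.32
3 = 3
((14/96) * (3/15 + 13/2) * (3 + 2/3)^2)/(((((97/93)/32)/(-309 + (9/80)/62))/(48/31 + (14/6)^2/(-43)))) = -494512431096761/2792901600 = -177060.46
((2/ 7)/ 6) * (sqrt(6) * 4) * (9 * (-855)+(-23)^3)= -79448 * sqrt(6)/ 21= -9267.00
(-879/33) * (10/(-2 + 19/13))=38090/77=494.68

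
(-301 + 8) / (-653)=0.45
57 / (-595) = -57 / 595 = -0.10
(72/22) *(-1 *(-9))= 29.45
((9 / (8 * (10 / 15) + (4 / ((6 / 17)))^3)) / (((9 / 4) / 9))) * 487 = 118341 / 9862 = 12.00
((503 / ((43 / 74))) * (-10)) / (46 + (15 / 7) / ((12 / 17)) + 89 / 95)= -990105200 / 5715861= -173.22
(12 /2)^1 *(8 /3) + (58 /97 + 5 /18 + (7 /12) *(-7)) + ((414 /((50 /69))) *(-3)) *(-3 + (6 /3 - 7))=1198146439 /87300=13724.47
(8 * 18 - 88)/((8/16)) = 112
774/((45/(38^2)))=124184/5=24836.80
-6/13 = -0.46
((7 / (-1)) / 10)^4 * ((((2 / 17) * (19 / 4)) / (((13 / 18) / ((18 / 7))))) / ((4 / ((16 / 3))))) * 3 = 527877 / 276250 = 1.91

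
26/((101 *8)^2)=13/326432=0.00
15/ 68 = 0.22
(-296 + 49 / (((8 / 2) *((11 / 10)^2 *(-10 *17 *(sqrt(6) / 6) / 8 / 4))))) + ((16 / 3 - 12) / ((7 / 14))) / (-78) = -34612 / 117 - 3920 *sqrt(6) / 2057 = -300.50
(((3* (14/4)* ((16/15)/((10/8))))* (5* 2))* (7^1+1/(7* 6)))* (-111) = -69856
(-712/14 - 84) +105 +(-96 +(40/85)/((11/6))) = -164411/1309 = -125.60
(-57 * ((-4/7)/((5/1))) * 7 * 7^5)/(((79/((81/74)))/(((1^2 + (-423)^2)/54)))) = 102848856642/2923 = 35186061.12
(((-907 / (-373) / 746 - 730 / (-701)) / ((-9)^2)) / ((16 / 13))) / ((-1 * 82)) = -2648933911 / 20729294957376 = -0.00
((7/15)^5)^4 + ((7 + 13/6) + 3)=8091458202778349733895877/665051346015930175781250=12.17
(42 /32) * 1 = 21 /16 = 1.31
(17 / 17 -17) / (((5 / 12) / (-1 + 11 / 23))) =2304 / 115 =20.03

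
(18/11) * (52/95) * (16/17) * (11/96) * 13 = 2028/1615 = 1.26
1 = 1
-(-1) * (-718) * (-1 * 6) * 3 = 12924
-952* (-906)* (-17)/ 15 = -4887568/ 5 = -977513.60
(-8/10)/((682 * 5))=-2/8525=-0.00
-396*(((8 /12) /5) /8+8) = -15873 /5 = -3174.60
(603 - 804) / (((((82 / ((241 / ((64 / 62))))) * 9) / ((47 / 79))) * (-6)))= 23526179 / 3731328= 6.31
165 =165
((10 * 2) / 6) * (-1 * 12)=-40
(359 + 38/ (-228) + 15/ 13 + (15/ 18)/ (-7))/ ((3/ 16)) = 174656/ 91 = 1919.30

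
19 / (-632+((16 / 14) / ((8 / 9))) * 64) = -133 / 3848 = -0.03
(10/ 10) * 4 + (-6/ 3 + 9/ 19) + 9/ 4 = 359/ 76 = 4.72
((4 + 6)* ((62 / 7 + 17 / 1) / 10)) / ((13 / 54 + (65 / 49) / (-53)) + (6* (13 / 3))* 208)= 3626154 / 758437355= 0.00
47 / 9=5.22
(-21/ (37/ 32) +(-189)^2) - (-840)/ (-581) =109638975/ 3071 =35701.39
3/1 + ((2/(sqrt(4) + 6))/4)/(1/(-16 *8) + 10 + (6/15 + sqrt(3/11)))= 486340491/161788337 - 25600 *sqrt(33)/485365011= 3.01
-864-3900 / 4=-1839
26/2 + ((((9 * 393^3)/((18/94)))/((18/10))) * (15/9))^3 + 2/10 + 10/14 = 645094449362291895134182109862/35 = 18431269981779768432405200000.00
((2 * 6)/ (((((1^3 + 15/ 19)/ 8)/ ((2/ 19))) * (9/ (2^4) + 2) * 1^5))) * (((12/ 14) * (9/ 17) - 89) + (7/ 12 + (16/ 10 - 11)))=-88981888/ 414715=-214.56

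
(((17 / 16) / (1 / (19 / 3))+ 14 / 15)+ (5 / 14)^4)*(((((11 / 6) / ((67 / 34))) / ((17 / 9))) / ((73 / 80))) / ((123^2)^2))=26906 / 1485838823259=0.00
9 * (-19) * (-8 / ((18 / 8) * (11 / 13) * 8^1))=988 / 11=89.82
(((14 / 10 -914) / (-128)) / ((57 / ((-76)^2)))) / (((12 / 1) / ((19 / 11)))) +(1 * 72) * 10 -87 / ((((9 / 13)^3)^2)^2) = -1052605284850686511 / 165691994735520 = -6352.78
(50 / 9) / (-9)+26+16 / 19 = 40360 / 1539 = 26.22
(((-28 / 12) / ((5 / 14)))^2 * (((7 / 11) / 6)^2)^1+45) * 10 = 22287548 / 49005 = 454.80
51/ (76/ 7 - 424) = -119/ 964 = -0.12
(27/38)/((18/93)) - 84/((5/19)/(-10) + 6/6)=-232269/2812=-82.60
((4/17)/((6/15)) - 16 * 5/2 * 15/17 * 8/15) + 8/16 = -603/34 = -17.74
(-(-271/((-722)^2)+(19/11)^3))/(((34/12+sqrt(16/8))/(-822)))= 74938221431055/37640223467 - 26448784034490 * sqrt(2)/37640223467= 997.18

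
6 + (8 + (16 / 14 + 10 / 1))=176 / 7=25.14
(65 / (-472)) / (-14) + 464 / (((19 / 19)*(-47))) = -3063057 / 310576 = -9.86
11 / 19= 0.58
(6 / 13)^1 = 6 / 13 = 0.46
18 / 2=9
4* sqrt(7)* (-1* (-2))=8* sqrt(7)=21.17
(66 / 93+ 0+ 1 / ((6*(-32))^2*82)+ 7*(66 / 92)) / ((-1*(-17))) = 12352869065 / 36639940608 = 0.34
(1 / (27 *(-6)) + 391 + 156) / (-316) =-88613 / 51192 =-1.73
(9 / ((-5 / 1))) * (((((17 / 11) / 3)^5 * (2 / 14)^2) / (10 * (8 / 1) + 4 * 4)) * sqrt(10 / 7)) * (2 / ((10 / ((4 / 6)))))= -1419857 * sqrt(70) / 5369375919600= -0.00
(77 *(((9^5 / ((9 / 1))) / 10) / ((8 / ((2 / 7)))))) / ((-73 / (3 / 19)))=-216513 / 55480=-3.90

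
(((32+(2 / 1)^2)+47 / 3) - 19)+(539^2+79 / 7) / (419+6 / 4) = 723.59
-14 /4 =-7 /2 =-3.50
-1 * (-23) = 23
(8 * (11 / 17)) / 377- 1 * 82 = -525450 / 6409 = -81.99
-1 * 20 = -20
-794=-794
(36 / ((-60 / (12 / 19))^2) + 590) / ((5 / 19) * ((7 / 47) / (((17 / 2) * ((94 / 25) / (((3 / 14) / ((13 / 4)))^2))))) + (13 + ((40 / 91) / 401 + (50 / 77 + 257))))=521721341628564077 / 239327393806424250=2.18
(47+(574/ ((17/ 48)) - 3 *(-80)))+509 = 41084/ 17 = 2416.71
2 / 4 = 1 / 2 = 0.50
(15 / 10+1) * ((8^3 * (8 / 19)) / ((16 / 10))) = 336.84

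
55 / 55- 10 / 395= 77 / 79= 0.97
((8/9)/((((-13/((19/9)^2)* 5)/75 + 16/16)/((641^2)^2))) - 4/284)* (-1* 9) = -86542146816045277/51617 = -1676621012767.99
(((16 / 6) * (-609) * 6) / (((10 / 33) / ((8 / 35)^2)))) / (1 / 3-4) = 400896 / 875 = 458.17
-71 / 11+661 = 7200 / 11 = 654.55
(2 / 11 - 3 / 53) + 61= 35636 / 583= 61.13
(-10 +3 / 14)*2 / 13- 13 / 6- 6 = -9.67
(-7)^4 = 2401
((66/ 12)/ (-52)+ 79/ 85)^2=53012961/ 78145600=0.68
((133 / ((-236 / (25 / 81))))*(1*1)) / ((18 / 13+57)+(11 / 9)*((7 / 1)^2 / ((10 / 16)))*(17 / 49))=-0.00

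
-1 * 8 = -8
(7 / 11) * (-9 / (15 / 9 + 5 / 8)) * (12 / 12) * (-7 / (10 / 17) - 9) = 14364 / 275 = 52.23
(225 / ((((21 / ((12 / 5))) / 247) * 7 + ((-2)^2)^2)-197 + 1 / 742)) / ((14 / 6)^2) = -106037100 / 463776593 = -0.23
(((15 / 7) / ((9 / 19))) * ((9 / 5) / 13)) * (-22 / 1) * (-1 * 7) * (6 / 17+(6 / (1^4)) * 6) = 774972 / 221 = 3506.66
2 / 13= 0.15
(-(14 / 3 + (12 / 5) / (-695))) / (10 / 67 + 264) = -1628569 / 92250825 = -0.02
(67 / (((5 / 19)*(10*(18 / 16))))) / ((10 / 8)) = 20368 / 1125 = 18.10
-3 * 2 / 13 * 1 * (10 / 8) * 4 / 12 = -5 / 26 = -0.19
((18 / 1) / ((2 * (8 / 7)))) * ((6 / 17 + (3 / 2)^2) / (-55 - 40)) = -11151 / 51680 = -0.22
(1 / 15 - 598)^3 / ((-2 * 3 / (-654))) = -78642727975781 / 3375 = -23301549029.86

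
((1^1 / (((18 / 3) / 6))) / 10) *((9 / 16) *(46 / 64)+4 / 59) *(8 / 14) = 14261 / 528640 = 0.03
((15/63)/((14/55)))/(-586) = -275/172284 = -0.00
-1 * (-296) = 296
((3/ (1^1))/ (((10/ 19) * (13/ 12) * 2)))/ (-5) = -171/ 325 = -0.53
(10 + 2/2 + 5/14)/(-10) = -159/140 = -1.14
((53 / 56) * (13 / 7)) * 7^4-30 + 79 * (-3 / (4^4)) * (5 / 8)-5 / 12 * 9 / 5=8578655 / 2048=4188.80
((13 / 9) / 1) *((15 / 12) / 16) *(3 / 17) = 65 / 3264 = 0.02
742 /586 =371 /293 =1.27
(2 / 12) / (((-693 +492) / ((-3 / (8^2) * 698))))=349 / 12864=0.03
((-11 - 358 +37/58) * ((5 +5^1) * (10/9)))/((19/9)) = -1938.75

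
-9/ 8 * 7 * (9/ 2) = -35.44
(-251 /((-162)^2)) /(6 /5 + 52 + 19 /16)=-5020 /28546911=-0.00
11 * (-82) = -902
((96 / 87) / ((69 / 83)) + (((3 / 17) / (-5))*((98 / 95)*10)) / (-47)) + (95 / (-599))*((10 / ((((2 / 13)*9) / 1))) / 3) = 780556603663 / 818816913855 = 0.95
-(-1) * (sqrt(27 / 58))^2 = 27 / 58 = 0.47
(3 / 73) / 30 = 1 / 730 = 0.00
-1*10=-10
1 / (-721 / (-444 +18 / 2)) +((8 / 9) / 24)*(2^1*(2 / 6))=0.63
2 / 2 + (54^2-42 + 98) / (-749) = -2223 / 749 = -2.97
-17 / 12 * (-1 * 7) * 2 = 119 / 6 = 19.83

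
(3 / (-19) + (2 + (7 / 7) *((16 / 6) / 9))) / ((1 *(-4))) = -0.53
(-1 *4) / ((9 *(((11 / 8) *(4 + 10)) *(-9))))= 16 / 6237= 0.00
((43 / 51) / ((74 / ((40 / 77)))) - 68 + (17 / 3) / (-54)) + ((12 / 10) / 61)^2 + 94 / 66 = -4424074481329 / 66353430150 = -66.67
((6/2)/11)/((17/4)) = 12/187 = 0.06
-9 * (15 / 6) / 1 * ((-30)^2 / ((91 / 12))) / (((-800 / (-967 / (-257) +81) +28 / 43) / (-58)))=-17626.02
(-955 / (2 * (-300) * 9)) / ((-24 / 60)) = -0.44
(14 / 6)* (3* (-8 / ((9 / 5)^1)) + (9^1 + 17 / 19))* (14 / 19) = -19208 / 3249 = -5.91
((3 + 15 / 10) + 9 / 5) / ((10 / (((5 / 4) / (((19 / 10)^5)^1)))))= 78750 / 2476099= 0.03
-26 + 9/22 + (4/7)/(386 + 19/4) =-6159431/240702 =-25.59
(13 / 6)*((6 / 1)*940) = 12220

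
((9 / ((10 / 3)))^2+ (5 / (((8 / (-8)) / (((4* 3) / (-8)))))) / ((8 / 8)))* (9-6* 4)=-4437 / 20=-221.85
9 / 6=3 / 2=1.50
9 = 9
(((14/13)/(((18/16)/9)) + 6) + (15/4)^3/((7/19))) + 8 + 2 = 976985/5824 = 167.75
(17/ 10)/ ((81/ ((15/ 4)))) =17/ 216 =0.08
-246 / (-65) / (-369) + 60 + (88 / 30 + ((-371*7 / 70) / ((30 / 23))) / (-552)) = 5894423 / 93600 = 62.97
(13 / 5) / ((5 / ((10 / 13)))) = 0.40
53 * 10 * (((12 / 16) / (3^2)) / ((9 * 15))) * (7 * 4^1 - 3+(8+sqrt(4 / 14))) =53 * sqrt(14) / 1134+583 / 54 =10.97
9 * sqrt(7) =23.81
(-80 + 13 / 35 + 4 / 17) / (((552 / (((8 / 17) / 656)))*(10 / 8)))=-47239 / 572306700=-0.00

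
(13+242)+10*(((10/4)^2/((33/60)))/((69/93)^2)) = 2685095/5819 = 461.44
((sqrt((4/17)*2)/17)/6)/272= sqrt(34)/235824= 0.00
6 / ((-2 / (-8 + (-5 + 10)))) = 9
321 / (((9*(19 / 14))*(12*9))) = 749 / 3078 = 0.24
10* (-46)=-460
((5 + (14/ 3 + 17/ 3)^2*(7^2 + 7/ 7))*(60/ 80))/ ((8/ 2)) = 48095/ 48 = 1001.98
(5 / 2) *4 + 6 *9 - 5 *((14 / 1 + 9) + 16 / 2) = -91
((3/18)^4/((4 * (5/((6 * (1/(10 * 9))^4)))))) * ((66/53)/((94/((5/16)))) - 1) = -39691/11296593331200000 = -0.00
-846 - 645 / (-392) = -330987 / 392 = -844.35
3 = 3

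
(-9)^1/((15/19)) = -57/5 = -11.40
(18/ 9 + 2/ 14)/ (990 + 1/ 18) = 270/ 124747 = 0.00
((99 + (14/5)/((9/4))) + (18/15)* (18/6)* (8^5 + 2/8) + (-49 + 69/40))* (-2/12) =-42486721/2160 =-19669.78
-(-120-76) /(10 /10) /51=3.84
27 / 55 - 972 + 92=-48373 / 55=-879.51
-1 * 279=-279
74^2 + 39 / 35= 191699 / 35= 5477.11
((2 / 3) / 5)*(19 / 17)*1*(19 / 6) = 361 / 765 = 0.47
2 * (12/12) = 2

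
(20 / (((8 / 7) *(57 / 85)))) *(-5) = -14875 / 114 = -130.48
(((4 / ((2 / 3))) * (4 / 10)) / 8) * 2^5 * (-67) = -3216 / 5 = -643.20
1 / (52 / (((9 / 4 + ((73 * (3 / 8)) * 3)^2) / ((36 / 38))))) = 911563 / 6656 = 136.95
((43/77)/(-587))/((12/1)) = -43/542388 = -0.00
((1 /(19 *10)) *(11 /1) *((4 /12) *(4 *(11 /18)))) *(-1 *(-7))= 847 /2565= 0.33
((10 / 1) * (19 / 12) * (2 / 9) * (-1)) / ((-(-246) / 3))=-95 / 2214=-0.04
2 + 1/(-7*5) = 69/35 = 1.97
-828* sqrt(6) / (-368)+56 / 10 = 11.11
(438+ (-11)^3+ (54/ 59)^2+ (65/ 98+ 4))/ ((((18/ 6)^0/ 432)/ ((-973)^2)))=-1263517742519064/ 3481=-362975507761.87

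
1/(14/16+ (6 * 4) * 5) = 8/967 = 0.01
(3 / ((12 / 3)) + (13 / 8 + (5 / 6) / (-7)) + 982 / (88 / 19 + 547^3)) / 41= 1178571560819 / 21419470501800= 0.06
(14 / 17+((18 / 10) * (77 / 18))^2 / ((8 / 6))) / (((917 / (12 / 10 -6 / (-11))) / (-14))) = -3695748 / 3062125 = -1.21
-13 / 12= -1.08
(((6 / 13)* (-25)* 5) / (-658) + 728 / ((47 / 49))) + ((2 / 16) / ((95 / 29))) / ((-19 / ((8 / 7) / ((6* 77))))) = 2707311312851 / 3566633070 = 759.07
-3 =-3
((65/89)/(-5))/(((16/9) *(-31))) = 117/44144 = 0.00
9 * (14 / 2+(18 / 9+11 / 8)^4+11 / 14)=35489871 / 28672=1237.79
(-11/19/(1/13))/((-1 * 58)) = 143/1102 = 0.13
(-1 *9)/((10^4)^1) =-9/10000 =-0.00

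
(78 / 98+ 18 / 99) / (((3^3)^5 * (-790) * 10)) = -527 / 61099080896700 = -0.00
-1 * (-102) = 102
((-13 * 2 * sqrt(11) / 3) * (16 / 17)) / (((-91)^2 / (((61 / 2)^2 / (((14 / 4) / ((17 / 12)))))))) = -14884 * sqrt(11) / 40131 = -1.23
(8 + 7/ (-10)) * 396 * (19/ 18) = 15257/ 5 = 3051.40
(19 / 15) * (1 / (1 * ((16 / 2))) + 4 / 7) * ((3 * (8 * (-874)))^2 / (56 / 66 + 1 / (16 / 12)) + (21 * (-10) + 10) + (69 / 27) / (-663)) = 6584587953655129 / 27117720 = 242814954.71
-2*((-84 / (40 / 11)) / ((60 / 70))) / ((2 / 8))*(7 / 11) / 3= 686 / 15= 45.73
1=1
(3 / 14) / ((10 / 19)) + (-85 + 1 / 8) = -23651 / 280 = -84.47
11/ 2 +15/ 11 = 151/ 22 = 6.86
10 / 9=1.11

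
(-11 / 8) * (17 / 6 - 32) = 1925 / 48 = 40.10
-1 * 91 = -91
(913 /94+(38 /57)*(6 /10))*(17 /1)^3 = 23351489 /470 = 49684.02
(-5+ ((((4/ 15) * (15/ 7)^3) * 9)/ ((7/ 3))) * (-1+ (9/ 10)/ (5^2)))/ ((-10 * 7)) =177151/ 840350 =0.21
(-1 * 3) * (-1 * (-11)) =-33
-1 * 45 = -45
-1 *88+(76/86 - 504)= -591.12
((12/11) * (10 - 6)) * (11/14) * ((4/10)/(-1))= -48/35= -1.37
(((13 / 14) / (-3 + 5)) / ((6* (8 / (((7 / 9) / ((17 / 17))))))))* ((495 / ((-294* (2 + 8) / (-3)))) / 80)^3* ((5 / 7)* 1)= 467181 / 345418969907200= 0.00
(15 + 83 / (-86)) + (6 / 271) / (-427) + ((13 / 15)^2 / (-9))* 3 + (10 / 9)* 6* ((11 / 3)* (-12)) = -1877833722353 / 6717371850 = -279.55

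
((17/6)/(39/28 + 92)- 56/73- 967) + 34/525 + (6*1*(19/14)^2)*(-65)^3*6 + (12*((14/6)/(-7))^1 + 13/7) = -851681999685731/46769275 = -18210288.69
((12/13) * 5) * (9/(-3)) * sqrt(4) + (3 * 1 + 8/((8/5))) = -256/13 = -19.69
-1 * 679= -679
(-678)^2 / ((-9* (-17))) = 51076 / 17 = 3004.47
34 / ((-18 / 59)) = -111.44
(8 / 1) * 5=40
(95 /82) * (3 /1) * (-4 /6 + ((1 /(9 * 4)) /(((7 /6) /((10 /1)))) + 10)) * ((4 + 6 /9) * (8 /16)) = 6365 /82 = 77.62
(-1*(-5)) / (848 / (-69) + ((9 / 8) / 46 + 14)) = 2.88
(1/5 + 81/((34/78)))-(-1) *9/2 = 32389/170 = 190.52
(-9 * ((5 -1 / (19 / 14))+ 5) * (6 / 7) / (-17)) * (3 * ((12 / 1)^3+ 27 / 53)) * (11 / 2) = 14366070576 / 119833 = 119884.09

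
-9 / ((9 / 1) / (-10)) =10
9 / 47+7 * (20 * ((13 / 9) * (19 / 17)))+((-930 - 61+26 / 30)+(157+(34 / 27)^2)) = -605.34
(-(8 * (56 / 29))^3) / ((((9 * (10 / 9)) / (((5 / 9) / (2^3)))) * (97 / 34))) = -8.97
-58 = -58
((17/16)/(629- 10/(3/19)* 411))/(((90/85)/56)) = -2023/914436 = -0.00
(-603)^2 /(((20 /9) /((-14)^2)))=160351569 /5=32070313.80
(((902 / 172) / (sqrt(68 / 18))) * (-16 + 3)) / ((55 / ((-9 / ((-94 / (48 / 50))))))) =-43173 * sqrt(34) / 4294625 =-0.06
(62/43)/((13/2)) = 124/559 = 0.22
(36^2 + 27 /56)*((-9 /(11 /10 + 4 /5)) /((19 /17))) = -55541295 /10108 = -5494.79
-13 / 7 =-1.86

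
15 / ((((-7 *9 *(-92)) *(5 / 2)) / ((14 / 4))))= 1 / 276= 0.00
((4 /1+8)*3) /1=36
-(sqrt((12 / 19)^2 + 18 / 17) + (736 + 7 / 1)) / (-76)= 3 * sqrt(16898) / 24548 + 743 / 76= 9.79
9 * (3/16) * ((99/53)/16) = 0.20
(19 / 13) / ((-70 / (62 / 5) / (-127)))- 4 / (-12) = 226684 / 6825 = 33.21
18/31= 0.58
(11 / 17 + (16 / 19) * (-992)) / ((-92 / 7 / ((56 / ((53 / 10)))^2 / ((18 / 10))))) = 739823560000 / 187812549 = 3939.16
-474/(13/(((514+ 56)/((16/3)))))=-202635/52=-3896.83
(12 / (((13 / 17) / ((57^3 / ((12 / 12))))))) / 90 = 2098854 / 65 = 32290.06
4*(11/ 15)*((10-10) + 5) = 44/ 3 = 14.67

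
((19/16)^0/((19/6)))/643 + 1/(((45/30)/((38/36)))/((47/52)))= 0.64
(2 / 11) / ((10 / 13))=13 / 55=0.24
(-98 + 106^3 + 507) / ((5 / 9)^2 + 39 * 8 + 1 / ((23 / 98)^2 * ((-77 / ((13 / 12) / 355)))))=199355599166625 / 52257030872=3814.90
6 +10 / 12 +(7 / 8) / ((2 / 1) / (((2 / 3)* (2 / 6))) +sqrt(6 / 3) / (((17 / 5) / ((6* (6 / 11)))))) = 17055931 / 2460168 - 6545* sqrt(2) / 615042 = 6.92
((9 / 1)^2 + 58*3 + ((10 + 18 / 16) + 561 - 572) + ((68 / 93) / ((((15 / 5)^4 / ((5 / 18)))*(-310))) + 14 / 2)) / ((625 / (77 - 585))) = -559724489261 / 2627133750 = -213.06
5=5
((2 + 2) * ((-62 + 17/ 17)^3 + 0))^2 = 824325989776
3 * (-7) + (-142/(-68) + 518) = 16969/34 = 499.09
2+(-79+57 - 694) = -714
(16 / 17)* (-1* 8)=-128 / 17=-7.53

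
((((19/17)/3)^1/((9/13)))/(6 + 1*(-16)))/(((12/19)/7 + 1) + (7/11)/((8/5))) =-1445444/39967425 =-0.04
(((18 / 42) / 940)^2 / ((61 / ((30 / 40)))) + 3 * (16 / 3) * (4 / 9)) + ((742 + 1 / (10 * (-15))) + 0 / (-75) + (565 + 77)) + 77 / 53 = 7017348721234991 / 5039181403200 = 1392.56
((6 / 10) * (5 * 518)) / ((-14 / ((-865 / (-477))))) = -32005 / 159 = -201.29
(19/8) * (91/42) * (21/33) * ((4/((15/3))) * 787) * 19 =25853737/660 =39172.33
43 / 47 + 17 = 842 / 47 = 17.91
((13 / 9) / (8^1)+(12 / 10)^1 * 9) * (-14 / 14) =-3953 / 360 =-10.98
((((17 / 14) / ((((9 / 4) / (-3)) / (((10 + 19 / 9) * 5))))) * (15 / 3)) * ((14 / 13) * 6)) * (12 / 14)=-741200 / 273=-2715.02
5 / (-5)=-1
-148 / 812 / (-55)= 37 / 11165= 0.00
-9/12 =-0.75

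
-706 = -706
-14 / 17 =-0.82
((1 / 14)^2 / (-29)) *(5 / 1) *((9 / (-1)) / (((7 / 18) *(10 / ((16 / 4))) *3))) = 27 / 9947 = 0.00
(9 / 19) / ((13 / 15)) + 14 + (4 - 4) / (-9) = 14.55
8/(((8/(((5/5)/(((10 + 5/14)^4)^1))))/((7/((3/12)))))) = 1075648/442050625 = 0.00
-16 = -16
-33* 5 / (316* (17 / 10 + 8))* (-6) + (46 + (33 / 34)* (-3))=11310445 / 260542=43.41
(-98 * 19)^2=3467044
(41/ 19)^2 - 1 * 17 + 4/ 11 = -47572/ 3971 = -11.98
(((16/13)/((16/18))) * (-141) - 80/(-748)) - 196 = -950822/2431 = -391.12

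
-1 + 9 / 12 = -1 / 4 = -0.25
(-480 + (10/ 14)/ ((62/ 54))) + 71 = -88618/ 217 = -408.38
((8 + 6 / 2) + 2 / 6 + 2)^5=102400000 / 243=421399.18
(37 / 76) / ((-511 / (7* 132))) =-1221 / 1387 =-0.88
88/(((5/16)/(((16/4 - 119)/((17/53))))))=-100961.88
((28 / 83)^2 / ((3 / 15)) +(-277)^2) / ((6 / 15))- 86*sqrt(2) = 2642950005 / 13778- 86*sqrt(2) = 191702.30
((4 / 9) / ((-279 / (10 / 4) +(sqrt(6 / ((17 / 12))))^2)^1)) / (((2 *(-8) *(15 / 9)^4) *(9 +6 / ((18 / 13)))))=17 / 6760000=0.00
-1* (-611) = 611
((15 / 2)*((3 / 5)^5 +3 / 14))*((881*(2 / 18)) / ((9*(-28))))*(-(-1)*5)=-3752179 / 882000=-4.25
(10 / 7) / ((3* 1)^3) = 10 / 189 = 0.05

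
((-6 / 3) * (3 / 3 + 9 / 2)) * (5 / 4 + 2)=-143 / 4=-35.75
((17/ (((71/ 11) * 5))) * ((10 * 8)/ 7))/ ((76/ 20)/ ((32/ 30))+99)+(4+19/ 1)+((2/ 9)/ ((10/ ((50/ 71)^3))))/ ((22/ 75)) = 1044015997993/ 45224560227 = 23.09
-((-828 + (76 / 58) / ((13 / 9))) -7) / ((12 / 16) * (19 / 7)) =8804684 / 21489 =409.73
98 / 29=3.38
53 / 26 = 2.04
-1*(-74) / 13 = 74 / 13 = 5.69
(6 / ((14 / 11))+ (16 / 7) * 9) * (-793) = -140361 / 7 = -20051.57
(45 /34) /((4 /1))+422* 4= 1688.33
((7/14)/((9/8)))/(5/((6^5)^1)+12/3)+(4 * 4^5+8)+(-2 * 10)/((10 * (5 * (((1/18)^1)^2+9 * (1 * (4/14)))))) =3727324442016/908227255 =4103.96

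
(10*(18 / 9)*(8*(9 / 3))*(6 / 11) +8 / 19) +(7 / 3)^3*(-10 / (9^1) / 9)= 260.67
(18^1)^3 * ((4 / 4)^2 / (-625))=-9.33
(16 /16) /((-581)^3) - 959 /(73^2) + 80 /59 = 72514299767988 /61663210002751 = 1.18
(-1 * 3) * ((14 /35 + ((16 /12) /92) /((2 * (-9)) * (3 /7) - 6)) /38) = -13213 /419520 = -0.03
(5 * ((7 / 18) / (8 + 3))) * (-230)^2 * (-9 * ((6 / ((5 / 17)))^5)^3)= -9967500913628503759420731782135808 / 2685546875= -3711534885656577399871574.00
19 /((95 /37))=37 /5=7.40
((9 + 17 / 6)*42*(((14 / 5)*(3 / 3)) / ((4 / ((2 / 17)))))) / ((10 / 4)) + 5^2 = 17583 / 425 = 41.37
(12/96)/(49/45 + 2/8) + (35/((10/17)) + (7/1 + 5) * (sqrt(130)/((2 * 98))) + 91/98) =3 * sqrt(130)/49 + 204201/3374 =61.22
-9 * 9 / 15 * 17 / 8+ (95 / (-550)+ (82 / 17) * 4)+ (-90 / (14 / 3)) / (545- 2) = 14425893 / 1895432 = 7.61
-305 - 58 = -363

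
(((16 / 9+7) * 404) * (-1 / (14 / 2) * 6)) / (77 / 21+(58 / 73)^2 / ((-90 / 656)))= 5102410920 / 1568749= 3252.53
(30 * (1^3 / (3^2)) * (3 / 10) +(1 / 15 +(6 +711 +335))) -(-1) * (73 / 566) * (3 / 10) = 17881729 / 16980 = 1053.11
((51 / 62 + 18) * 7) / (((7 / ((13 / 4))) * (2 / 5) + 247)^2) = 34514025 / 16092987902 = 0.00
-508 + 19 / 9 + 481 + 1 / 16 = -3575 / 144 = -24.83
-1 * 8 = -8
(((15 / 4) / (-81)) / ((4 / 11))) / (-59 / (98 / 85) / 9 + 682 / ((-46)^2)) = 1425655 / 60061296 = 0.02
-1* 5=-5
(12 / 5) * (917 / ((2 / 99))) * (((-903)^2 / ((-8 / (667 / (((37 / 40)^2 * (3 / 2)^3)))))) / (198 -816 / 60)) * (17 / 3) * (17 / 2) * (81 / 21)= -1630781043707138400 / 631109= -2583992691765.03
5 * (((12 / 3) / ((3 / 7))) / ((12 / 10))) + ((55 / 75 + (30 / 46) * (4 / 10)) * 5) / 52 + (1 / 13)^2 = 5456005 / 139932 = 38.99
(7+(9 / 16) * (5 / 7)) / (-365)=-829 / 40880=-0.02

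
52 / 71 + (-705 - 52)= -756.27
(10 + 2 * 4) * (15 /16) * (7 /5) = 189 /8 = 23.62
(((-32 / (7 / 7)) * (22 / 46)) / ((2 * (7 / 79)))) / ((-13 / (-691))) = -9607664 / 2093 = -4590.38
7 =7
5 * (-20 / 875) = -4 / 35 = -0.11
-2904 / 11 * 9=-2376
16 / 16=1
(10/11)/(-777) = -10/8547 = -0.00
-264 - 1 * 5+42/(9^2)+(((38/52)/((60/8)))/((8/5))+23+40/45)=-244.53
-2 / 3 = -0.67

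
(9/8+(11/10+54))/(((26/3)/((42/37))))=10899/1480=7.36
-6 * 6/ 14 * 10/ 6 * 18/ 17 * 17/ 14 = -270/ 49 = -5.51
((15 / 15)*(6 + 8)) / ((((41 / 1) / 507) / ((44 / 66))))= 4732 / 41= 115.41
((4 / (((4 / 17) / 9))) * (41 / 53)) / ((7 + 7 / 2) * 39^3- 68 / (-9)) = 0.00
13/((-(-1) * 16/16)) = 13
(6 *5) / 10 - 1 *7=-4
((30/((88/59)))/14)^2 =783225/379456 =2.06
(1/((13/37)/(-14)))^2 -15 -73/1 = 253452/169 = 1499.72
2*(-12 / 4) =-6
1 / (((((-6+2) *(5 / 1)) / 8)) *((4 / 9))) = -9 / 10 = -0.90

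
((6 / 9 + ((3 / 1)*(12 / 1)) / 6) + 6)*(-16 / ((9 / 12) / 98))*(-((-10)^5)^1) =-23833600000 / 9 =-2648177777.78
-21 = -21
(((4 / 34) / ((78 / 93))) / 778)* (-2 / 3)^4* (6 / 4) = 124 / 2321163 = 0.00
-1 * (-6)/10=3/5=0.60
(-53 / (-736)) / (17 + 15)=53 / 23552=0.00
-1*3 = -3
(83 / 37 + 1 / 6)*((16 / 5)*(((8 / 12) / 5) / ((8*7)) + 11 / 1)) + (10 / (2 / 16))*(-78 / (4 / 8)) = -144465506 / 11655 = -12395.15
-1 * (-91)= 91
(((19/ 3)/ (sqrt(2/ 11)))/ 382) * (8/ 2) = 19 * sqrt(22)/ 573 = 0.16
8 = 8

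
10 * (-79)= -790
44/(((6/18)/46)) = 6072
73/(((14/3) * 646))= 219/9044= 0.02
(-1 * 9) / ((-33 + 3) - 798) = 1 / 92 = 0.01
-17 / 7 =-2.43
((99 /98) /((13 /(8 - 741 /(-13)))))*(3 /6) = 495 /196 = 2.53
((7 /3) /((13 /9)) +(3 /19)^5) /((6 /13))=8666873 /2476099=3.50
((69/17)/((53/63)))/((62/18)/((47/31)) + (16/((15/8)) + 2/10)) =399735/911812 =0.44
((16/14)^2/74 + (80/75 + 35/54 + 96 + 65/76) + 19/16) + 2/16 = 7433128433/74405520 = 99.90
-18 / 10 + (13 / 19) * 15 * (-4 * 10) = -39171 / 95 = -412.33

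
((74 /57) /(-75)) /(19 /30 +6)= -148 /56715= -0.00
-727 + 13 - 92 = -806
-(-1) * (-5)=-5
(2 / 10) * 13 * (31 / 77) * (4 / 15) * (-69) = -37076 / 1925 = -19.26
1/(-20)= -1/20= -0.05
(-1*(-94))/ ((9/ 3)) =94/ 3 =31.33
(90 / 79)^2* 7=9.09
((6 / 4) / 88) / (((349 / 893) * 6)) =893 / 122848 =0.01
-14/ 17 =-0.82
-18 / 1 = -18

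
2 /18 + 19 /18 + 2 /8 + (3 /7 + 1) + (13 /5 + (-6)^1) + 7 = 2707 /420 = 6.45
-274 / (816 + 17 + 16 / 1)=-274 / 849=-0.32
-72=-72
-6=-6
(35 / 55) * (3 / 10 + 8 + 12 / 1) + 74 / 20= 16.62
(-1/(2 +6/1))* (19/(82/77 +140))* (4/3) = -1463/65172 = -0.02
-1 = -1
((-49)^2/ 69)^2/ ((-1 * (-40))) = 5764801/ 190440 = 30.27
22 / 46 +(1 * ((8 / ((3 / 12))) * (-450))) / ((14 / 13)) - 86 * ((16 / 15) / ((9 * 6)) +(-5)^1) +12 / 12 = -843860228 / 65205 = -12941.65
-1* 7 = -7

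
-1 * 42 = -42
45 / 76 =0.59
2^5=32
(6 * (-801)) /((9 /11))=-5874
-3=-3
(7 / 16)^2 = 49 / 256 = 0.19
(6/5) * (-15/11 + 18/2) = 9.16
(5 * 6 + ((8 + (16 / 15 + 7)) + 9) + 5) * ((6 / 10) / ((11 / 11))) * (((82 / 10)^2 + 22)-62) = 981.73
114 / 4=28.50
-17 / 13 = -1.31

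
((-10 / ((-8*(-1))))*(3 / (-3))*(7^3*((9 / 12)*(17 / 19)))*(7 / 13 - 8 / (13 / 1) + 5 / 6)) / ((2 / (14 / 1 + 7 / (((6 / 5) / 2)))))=132451165 / 47424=2792.91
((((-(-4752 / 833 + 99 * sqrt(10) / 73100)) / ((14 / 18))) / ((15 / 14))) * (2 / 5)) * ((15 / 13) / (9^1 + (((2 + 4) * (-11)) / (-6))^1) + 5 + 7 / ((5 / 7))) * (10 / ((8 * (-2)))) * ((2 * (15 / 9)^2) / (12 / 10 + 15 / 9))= -49.24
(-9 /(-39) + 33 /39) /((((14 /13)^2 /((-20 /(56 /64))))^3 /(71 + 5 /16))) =-587906.24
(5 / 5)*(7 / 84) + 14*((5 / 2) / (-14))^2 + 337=56705 / 168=337.53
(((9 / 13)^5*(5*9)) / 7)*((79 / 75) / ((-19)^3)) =-13994613 / 89134454045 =-0.00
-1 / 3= -0.33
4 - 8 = -4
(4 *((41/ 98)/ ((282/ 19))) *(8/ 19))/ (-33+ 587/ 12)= 1312/ 439873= 0.00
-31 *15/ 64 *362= -84165/ 32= -2630.16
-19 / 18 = -1.06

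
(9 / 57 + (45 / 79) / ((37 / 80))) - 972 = -53904795 / 55537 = -970.61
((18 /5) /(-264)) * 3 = -9 /220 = -0.04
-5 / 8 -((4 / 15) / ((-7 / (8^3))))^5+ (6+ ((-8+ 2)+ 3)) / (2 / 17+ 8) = 6629298051637035737 / 2348358075000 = 2822950.27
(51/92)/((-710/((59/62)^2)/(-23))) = 177531/10916960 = 0.02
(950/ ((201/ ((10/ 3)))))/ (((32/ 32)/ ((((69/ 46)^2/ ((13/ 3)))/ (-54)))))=-2375/ 15678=-0.15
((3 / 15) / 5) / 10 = 1 / 250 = 0.00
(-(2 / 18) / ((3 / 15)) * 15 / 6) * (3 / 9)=-25 / 54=-0.46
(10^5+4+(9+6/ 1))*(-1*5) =-500095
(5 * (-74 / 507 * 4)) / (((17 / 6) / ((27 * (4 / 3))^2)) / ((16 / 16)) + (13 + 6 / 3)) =-3836160 / 19715033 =-0.19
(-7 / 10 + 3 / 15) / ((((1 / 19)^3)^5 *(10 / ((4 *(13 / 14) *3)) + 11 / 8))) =-2368255816660468534644 / 709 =-3340276187109264505.84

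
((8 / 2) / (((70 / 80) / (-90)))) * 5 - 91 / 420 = -864091 / 420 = -2057.36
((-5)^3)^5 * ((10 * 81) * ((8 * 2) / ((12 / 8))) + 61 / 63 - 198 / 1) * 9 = -2318930489676339.29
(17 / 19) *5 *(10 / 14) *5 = 2125 / 133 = 15.98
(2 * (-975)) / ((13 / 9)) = -1350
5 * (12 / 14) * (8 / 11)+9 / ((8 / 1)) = 2613 / 616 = 4.24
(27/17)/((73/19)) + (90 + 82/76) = 4314595/47158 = 91.49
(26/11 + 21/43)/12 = 1349/5676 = 0.24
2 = 2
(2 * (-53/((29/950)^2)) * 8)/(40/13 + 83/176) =-1751052160000/6828079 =-256448.73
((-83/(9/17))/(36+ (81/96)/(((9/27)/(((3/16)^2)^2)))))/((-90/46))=68058873856/30579133365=2.23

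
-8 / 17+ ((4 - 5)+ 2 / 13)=-291 / 221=-1.32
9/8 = 1.12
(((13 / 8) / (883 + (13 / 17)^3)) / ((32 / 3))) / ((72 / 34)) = 1085773 / 13333635072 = 0.00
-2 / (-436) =1 / 218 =0.00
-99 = -99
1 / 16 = 0.06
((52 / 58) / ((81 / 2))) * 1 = 52 / 2349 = 0.02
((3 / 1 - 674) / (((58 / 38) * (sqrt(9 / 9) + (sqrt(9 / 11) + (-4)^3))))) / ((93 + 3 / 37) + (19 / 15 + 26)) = 0.06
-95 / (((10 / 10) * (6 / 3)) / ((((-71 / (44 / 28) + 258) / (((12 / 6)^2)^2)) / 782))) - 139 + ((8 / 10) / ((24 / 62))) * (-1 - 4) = -123985457 / 825792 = -150.14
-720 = -720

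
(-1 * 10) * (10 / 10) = -10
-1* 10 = -10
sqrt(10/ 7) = 1.20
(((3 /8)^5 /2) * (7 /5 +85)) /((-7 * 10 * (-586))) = 6561 /840089600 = 0.00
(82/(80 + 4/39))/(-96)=-533/49984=-0.01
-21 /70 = -3 /10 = -0.30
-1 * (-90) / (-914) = -45 / 457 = -0.10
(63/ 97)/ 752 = 63/ 72944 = 0.00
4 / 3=1.33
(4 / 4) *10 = 10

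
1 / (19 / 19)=1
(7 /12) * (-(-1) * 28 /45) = 49 /135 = 0.36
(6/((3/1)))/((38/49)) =49/19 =2.58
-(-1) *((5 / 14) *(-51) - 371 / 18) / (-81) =0.48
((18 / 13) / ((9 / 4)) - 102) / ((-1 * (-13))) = -1318 / 169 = -7.80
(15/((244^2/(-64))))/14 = -30/26047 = -0.00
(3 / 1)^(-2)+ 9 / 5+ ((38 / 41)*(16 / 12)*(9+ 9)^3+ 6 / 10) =13301593 / 1845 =7209.54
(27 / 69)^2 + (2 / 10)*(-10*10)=-10499 / 529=-19.85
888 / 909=296 / 303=0.98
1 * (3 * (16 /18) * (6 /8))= 2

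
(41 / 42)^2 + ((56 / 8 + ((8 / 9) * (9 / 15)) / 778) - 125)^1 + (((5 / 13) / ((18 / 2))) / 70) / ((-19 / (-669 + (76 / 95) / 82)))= -1355363894861 / 11581844820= -117.02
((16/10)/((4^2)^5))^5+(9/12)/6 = 15111572745182864683827200001/120892581961462917470617600000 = 0.12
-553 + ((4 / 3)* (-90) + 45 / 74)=-49757 / 74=-672.39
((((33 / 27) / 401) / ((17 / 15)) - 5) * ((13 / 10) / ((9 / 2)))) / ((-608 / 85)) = 166075 / 822852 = 0.20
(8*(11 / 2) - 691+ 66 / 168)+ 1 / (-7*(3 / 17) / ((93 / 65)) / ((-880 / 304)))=-4448747 / 6916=-643.25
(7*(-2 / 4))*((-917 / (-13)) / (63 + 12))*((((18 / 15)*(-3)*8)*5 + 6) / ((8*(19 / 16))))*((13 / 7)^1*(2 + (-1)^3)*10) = 84364 / 95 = 888.04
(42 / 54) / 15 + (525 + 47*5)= 760.05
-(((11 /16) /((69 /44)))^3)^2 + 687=303673392409729391 /442032795979776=686.99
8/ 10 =4/ 5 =0.80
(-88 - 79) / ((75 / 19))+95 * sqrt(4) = 11077 / 75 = 147.69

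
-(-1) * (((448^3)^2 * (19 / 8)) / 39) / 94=9600673540734976 / 1833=5237683328278.76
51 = 51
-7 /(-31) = 7 /31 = 0.23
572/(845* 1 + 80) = 572/925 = 0.62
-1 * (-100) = 100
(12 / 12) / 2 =1 / 2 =0.50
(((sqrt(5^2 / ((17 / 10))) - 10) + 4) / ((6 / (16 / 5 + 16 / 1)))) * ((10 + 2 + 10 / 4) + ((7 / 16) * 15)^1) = -2022 / 5 + 337 * sqrt(170) / 17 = -145.93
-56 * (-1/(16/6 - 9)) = -168/19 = -8.84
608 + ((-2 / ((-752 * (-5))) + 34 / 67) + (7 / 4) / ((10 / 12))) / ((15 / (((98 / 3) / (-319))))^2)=3945324417781969 / 6489019127250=608.00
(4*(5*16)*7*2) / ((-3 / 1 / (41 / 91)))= -26240 / 39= -672.82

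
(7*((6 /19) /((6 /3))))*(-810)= -17010 /19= -895.26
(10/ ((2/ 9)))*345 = 15525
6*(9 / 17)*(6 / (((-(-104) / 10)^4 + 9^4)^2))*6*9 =6834375000 / 2214067158915377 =0.00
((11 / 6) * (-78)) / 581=-143 / 581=-0.25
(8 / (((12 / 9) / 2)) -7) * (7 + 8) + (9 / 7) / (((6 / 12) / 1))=543 / 7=77.57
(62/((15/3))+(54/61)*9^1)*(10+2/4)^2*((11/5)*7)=52735221/1525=34580.47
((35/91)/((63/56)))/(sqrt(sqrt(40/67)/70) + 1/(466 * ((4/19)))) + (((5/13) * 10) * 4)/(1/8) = -34454770094080 * sqrt(670)/2824626365591589 + 351202055680 * 2^(1/4) * 335^(3/4) * sqrt(7)/2824626365591589 + 482884898160640 * 2^(3/4) * 335^(1/4) * sqrt(7)/2824626365591589 + 347637927172403200/2824626365591589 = 126.04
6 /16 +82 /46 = 397 /184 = 2.16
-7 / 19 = -0.37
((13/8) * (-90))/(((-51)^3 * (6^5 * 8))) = 65/3667534848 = 0.00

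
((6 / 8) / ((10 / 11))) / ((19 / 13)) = 429 / 760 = 0.56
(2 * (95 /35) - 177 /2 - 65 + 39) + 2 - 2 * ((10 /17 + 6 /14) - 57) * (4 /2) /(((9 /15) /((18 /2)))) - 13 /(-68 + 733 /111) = 5274860389 /1621970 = 3252.13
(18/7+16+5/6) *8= 3260/21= 155.24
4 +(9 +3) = 16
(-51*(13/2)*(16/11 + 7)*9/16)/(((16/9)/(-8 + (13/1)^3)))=-1941174.65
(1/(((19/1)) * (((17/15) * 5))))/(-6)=-0.00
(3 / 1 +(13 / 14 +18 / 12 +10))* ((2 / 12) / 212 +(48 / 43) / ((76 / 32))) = 7.26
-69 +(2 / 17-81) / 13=-16624 / 221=-75.22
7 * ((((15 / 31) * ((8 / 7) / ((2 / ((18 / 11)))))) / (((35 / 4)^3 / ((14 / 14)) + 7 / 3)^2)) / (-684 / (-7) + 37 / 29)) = 230916096 / 3261708563395513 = 0.00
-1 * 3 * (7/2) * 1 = -21/2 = -10.50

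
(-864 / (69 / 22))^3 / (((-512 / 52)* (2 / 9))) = 116249582592 / 12167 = 9554498.45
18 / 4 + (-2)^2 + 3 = 23 / 2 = 11.50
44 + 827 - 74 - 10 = 787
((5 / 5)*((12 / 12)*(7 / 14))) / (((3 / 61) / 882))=8967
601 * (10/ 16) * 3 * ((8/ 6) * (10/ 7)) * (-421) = -6325525/ 7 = -903646.43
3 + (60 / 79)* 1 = 297 / 79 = 3.76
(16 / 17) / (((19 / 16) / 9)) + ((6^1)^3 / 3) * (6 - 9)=-208.87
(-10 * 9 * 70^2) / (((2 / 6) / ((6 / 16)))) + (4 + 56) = -496065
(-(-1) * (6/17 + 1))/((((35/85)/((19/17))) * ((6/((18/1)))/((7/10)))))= 1311/170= 7.71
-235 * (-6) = 1410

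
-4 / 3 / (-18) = 2 / 27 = 0.07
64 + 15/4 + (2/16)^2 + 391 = 29361/64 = 458.77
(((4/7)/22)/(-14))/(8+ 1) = -1/4851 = -0.00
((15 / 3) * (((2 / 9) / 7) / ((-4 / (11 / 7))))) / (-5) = 0.01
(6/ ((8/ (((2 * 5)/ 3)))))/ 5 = 0.50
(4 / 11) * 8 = 32 / 11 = 2.91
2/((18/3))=1/3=0.33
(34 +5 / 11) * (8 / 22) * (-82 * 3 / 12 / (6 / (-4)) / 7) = 62156 / 2541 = 24.46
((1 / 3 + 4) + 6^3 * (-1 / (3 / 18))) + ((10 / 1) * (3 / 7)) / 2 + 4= -26996 / 21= -1285.52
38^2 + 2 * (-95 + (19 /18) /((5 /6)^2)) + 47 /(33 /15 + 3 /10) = 31896 /25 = 1275.84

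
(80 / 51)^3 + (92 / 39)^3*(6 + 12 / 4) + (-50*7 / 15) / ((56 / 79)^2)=4933167037759 / 65281271328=75.57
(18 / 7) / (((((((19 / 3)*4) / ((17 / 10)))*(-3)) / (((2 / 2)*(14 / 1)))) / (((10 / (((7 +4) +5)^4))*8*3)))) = -459 / 155648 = -0.00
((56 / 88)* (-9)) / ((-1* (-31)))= -63 / 341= -0.18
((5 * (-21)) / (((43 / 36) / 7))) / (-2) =13230 / 43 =307.67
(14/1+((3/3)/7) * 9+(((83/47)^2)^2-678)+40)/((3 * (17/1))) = -20938321232/1742046117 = -12.02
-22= -22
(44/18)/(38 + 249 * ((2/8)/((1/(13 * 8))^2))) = 0.00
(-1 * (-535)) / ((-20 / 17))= -454.75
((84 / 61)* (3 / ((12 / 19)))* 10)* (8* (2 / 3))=21280 / 61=348.85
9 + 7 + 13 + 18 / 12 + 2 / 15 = 919 / 30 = 30.63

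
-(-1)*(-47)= -47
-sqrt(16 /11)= -1.21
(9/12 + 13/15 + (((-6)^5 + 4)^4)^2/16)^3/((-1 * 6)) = -124417310609865312904476980284136676164401595995585401248524495749378009738809012971401213717793/1296000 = -96001011273044222920121130000000000000000000000000000000000000000000000000000000000000000.00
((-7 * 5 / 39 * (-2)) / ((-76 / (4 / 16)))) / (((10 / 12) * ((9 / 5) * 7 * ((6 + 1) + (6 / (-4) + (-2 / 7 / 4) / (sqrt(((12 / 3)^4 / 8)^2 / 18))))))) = -689920 / 6748225497- 280 * sqrt(2) / 2249408499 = -0.00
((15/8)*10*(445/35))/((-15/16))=-1780/7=-254.29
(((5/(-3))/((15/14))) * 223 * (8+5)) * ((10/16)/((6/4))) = -101465/54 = -1878.98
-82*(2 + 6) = -656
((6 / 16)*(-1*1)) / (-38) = 3 / 304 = 0.01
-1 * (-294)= 294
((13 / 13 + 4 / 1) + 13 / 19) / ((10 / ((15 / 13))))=162 / 247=0.66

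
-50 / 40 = -5 / 4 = -1.25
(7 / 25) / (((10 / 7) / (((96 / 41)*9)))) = 21168 / 5125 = 4.13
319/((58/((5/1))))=55/2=27.50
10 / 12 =0.83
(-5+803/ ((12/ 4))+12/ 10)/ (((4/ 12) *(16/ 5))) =1979/ 8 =247.38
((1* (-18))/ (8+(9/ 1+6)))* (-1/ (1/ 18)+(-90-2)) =1980/ 23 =86.09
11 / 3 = 3.67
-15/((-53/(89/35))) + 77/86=51529/31906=1.62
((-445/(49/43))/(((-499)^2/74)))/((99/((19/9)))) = -0.00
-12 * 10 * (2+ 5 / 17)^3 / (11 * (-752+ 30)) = 3559140 / 19509523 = 0.18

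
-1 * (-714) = 714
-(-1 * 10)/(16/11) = 6.88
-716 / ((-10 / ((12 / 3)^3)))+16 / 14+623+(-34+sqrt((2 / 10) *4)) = 2 *sqrt(5) / 5+181039 / 35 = 5173.44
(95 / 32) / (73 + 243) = 95 / 10112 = 0.01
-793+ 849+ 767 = 823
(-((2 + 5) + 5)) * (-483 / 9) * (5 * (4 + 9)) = 41860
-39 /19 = -2.05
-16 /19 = -0.84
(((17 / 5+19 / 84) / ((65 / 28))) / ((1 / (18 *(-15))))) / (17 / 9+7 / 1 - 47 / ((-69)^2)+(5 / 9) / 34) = -47.41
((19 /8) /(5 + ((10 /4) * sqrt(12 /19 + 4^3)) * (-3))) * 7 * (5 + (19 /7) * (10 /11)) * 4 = -6555 * sqrt(5833) /60368 - 41515 /60368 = -8.98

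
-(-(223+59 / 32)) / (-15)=-1439 / 96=-14.99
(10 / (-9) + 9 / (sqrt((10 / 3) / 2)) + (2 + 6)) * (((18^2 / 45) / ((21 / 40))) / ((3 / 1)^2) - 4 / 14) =17.16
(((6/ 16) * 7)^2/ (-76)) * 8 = -441/ 608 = -0.73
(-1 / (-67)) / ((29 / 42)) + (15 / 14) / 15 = 2531 / 27202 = 0.09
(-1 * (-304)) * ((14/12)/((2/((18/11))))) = 290.18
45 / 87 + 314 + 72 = 11209 / 29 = 386.52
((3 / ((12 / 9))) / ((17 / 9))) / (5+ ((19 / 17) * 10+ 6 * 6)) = 81 / 3548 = 0.02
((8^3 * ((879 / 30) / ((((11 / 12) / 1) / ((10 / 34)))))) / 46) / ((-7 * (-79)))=450048 / 2378453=0.19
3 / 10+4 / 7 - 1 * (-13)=971 / 70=13.87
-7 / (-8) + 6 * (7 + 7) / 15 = 259 / 40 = 6.48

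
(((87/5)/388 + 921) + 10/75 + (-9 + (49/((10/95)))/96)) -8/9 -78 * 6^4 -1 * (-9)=-27981497059/279360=-100162.86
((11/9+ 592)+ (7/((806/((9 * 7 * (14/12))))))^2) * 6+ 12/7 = 97228865687/27284712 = 3563.49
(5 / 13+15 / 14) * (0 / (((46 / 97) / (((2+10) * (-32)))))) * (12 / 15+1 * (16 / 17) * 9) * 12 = 0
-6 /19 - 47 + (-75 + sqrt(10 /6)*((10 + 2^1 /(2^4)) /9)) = -2324 /19 + 3*sqrt(15) /8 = -120.86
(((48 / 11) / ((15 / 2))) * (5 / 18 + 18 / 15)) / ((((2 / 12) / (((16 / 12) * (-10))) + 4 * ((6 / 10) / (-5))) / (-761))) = 25910528 / 19503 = 1328.54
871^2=758641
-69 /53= -1.30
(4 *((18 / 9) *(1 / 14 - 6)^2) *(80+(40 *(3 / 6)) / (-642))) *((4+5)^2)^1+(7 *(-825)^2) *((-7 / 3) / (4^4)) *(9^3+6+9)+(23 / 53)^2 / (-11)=-30487057.31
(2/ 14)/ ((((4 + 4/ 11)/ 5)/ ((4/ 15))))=11/ 252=0.04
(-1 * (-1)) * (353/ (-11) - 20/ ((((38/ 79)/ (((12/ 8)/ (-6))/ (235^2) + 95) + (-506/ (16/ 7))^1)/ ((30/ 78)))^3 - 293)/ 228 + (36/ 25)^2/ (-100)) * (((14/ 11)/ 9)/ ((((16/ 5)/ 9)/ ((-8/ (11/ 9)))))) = 33394313109268423961454350032906542275456712765561/ 399470557971220929460016013886643129203042853125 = 83.60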